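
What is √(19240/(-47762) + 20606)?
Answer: √69535009434/1837 ≈ 143.55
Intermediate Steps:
√(19240/(-47762) + 20606) = √(19240*(-1/47762) + 20606) = √(-740/1837 + 20606) = √(37852482/1837) = √69535009434/1837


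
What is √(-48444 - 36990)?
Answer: I*√85434 ≈ 292.29*I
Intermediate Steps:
√(-48444 - 36990) = √(-85434) = I*√85434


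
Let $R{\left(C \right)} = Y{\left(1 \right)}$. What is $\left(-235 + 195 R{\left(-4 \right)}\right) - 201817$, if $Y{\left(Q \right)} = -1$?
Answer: $-202247$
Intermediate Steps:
$R{\left(C \right)} = -1$
$\left(-235 + 195 R{\left(-4 \right)}\right) - 201817 = \left(-235 + 195 \left(-1\right)\right) - 201817 = \left(-235 - 195\right) - 201817 = -430 - 201817 = -202247$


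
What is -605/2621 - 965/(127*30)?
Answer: -966863/1997202 ≈ -0.48411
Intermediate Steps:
-605/2621 - 965/(127*30) = -605*1/2621 - 965/3810 = -605/2621 - 965*1/3810 = -605/2621 - 193/762 = -966863/1997202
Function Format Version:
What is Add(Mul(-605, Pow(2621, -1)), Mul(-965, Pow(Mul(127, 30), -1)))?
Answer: Rational(-966863, 1997202) ≈ -0.48411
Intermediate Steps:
Add(Mul(-605, Pow(2621, -1)), Mul(-965, Pow(Mul(127, 30), -1))) = Add(Mul(-605, Rational(1, 2621)), Mul(-965, Pow(3810, -1))) = Add(Rational(-605, 2621), Mul(-965, Rational(1, 3810))) = Add(Rational(-605, 2621), Rational(-193, 762)) = Rational(-966863, 1997202)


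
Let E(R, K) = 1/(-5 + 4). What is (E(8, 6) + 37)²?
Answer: 1296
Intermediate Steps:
E(R, K) = -1 (E(R, K) = 1/(-1) = -1)
(E(8, 6) + 37)² = (-1 + 37)² = 36² = 1296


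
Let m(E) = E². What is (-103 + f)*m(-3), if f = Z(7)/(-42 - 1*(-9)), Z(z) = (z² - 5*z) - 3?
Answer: -930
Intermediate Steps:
Z(z) = -3 + z² - 5*z
f = -⅓ (f = (-3 + 7² - 5*7)/(-42 - 1*(-9)) = (-3 + 49 - 35)/(-42 + 9) = 11/(-33) = 11*(-1/33) = -⅓ ≈ -0.33333)
(-103 + f)*m(-3) = (-103 - ⅓)*(-3)² = -310/3*9 = -930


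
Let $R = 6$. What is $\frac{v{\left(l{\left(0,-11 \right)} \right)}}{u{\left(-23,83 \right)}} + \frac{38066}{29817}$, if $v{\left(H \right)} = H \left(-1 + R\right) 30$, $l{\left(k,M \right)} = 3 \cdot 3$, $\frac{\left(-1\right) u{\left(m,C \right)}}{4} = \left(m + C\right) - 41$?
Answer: $- \frac{18679967}{1133046} \approx -16.487$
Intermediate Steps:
$u{\left(m,C \right)} = 164 - 4 C - 4 m$ ($u{\left(m,C \right)} = - 4 \left(\left(m + C\right) - 41\right) = - 4 \left(\left(C + m\right) - 41\right) = - 4 \left(-41 + C + m\right) = 164 - 4 C - 4 m$)
$l{\left(k,M \right)} = 9$
$v{\left(H \right)} = 150 H$ ($v{\left(H \right)} = H \left(-1 + 6\right) 30 = H 5 \cdot 30 = 5 H 30 = 150 H$)
$\frac{v{\left(l{\left(0,-11 \right)} \right)}}{u{\left(-23,83 \right)}} + \frac{38066}{29817} = \frac{150 \cdot 9}{164 - 332 - -92} + \frac{38066}{29817} = \frac{1350}{164 - 332 + 92} + 38066 \cdot \frac{1}{29817} = \frac{1350}{-76} + \frac{38066}{29817} = 1350 \left(- \frac{1}{76}\right) + \frac{38066}{29817} = - \frac{675}{38} + \frac{38066}{29817} = - \frac{18679967}{1133046}$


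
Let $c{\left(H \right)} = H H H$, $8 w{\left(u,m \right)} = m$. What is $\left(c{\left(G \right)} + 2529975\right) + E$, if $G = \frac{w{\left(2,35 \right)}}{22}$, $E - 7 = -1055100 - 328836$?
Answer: $\frac{6247986120571}{5451776} \approx 1.146 \cdot 10^{6}$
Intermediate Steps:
$w{\left(u,m \right)} = \frac{m}{8}$
$E = -1383929$ ($E = 7 - 1383936 = -1383929$)
$G = \frac{35}{176}$ ($G = \frac{\frac{1}{8} \cdot 35}{22} = \frac{35}{8} \cdot \frac{1}{22} = \frac{35}{176} \approx 0.19886$)
$c{\left(H \right)} = H^{3}$ ($c{\left(H \right)} = H^{2} H = H^{3}$)
$\left(c{\left(G \right)} + 2529975\right) + E = \left(\left(\frac{35}{176}\right)^{3} + 2529975\right) - 1383929 = \left(\frac{42875}{5451776} + 2529975\right) - 1383929 = \frac{13792857028475}{5451776} - 1383929 = \frac{6247986120571}{5451776}$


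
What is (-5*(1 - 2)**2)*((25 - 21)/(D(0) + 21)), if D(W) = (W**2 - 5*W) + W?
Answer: -20/21 ≈ -0.95238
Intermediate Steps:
D(W) = W**2 - 4*W
(-5*(1 - 2)**2)*((25 - 21)/(D(0) + 21)) = (-5*(1 - 2)**2)*((25 - 21)/(0*(-4 + 0) + 21)) = (-5*(-1)**2)*(4/(0*(-4) + 21)) = (-5*1)*(4/(0 + 21)) = -20/21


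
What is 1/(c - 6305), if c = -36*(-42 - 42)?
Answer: -1/3281 ≈ -0.00030479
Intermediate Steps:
c = 3024 (c = -36*(-84) = 3024)
1/(c - 6305) = 1/(3024 - 6305) = 1/(-3281) = -1/3281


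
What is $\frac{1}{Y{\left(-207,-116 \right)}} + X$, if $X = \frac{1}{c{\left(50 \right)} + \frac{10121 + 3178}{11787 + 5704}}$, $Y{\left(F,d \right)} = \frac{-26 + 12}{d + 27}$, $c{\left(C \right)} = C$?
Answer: $\frac{79263435}{12429886} \approx 6.3768$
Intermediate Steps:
$Y{\left(F,d \right)} = - \frac{14}{27 + d}$
$X = \frac{17491}{887849}$ ($X = \frac{1}{50 + \frac{10121 + 3178}{11787 + 5704}} = \frac{1}{50 + \frac{13299}{17491}} = \frac{1}{\frac{887849}{17491}} = \frac{17491}{887849} \approx 0.0197$)
$\frac{1}{Y{\left(-207,-116 \right)}} + X = \frac{1}{\left(-14\right) \frac{1}{27 - 116}} + \frac{17491}{887849} = \frac{1}{\left(-14\right) \frac{1}{-89}} + \frac{17491}{887849} = \frac{1}{\left(-14\right) \left(- \frac{1}{89}\right)} + \frac{17491}{887849} = \frac{1}{\frac{14}{89}} + \frac{17491}{887849} = \frac{89}{14} + \frac{17491}{887849} = \frac{79263435}{12429886}$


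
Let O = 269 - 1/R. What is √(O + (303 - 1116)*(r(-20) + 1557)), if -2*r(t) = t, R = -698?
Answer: 7*I*√12664340990/698 ≈ 1128.6*I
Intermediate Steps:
r(t) = -t/2
O = 187763/698 (O = 269 - 1/(-698) = 269 - 1*(-1/698) = 269 + 1/698 = 187763/698 ≈ 269.00)
√(O + (303 - 1116)*(r(-20) + 1557)) = √(187763/698 + (303 - 1116)*(-½*(-20) + 1557)) = √(187763/698 - 813*(10 + 1557)) = √(187763/698 - 813*1567) = √(187763/698 - 1273971) = √(-889043995/698) = 7*I*√12664340990/698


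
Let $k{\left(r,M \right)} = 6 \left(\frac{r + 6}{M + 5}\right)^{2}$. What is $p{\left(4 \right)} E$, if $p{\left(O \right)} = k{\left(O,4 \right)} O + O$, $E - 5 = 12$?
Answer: $\frac{15436}{27} \approx 571.7$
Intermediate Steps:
$E = 17$ ($E = 5 + 12 = 17$)
$k{\left(r,M \right)} = \frac{6 \left(6 + r\right)^{2}}{\left(5 + M\right)^{2}}$ ($k{\left(r,M \right)} = 6 \left(\frac{6 + r}{5 + M}\right)^{2} = 6 \frac{\left(6 + r\right)^{2}}{\left(5 + M\right)^{2}} = \frac{6 \left(6 + r\right)^{2}}{\left(5 + M\right)^{2}}$)
$p{\left(O \right)} = O + \frac{2 O \left(6 + O\right)^{2}}{27}$ ($p{\left(O \right)} = \frac{6 \left(6 + O\right)^{2}}{\left(5 + 4\right)^{2}} O + O = \frac{6 \left(6 + O\right)^{2}}{81} O + O = 6 \cdot \frac{1}{81} \left(6 + O\right)^{2} O + O = \frac{2 \left(6 + O\right)^{2}}{27} O + O = \frac{2 O \left(6 + O\right)^{2}}{27} + O = O + \frac{2 O \left(6 + O\right)^{2}}{27}$)
$p{\left(4 \right)} E = \frac{1}{27} \cdot 4 \left(27 + 2 \left(6 + 4\right)^{2}\right) 17 = \frac{1}{27} \cdot 4 \left(27 + 2 \cdot 10^{2}\right) 17 = \frac{1}{27} \cdot 4 \left(27 + 2 \cdot 100\right) 17 = \frac{1}{27} \cdot 4 \left(27 + 200\right) 17 = \frac{1}{27} \cdot 4 \cdot 227 \cdot 17 = \frac{908}{27} \cdot 17 = \frac{15436}{27}$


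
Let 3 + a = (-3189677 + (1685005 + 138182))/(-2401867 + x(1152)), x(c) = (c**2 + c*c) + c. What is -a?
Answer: 2126969/253493 ≈ 8.3906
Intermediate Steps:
x(c) = c + 2*c**2 (x(c) = (c**2 + c**2) + c = 2*c**2 + c = c + 2*c**2)
a = -2126969/253493 (a = -3 + (-3189677 + (1685005 + 138182))/(-2401867 + 1152*(1 + 2*1152)) = -3 + (-3189677 + 1823187)/(-2401867 + 1152*(1 + 2304)) = -3 - 1366490/(-2401867 + 1152*2305) = -3 - 1366490/(-2401867 + 2655360) = -3 - 1366490/253493 = -2126969/253493 ≈ -8.3906)
-a = -1*(-2126969/253493) = 2126969/253493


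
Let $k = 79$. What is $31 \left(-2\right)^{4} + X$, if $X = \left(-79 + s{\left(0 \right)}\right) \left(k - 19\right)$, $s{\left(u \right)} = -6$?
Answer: $-4604$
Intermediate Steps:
$X = -5100$ ($X = \left(-79 - 6\right) \left(79 - 19\right) = \left(-85\right) 60 = -5100$)
$31 \left(-2\right)^{4} + X = 31 \left(-2\right)^{4} - 5100 = 31 \cdot 16 - 5100 = 496 - 5100 = -4604$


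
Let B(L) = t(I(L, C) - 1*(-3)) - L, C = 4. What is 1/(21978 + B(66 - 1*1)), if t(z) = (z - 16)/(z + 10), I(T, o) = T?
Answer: 3/65741 ≈ 4.5634e-5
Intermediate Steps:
t(z) = (-16 + z)/(10 + z)
B(L) = -L + (-13 + L)/(13 + L) (B(L) = (-16 + (L - 1*(-3)))/(10 + (L - 1*(-3))) - L = (-16 + (L + 3))/(10 + (L + 3)) - L = (-16 + (3 + L))/(10 + (3 + L)) - L = (-13 + L)/(13 + L) - L = -L + (-13 + L)/(13 + L))
1/(21978 + B(66 - 1*1)) = 1/(21978 + (-13 + (66 - 1*1) - (66 - 1*1)*(13 + (66 - 1*1)))/(13 + (66 - 1*1))) = 1/(21978 + (-13 + (66 - 1) - (66 - 1)*(13 + (66 - 1)))/(13 + (66 - 1))) = 1/(21978 + (-13 + 65 - 1*65*(13 + 65))/(13 + 65)) = 1/(21978 + (-13 + 65 - 1*65*78)/78) = 1/(21978 + (-13 + 65 - 5070)/78) = 1/(21978 + (1/78)*(-5018)) = 1/(21978 - 193/3) = 1/(65741/3) = 3/65741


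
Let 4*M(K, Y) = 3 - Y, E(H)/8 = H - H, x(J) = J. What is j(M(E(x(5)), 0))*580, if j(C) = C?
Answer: 435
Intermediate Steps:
E(H) = 0 (E(H) = 8*(H - H) = 8*0 = 0)
M(K, Y) = ¾ - Y/4 (M(K, Y) = (3 - Y)/4 = ¾ - Y/4)
j(M(E(x(5)), 0))*580 = (¾ - ¼*0)*580 = (¾ + 0)*580 = (¾)*580 = 435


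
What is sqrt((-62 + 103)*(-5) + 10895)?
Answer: sqrt(10690) ≈ 103.39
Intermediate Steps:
sqrt((-62 + 103)*(-5) + 10895) = sqrt(41*(-5) + 10895) = sqrt(-205 + 10895) = sqrt(10690)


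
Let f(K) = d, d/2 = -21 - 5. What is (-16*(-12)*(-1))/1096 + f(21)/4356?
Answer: -27917/149193 ≈ -0.18712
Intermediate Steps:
d = -52 (d = 2*(-21 - 5) = 2*(-26) = -52)
f(K) = -52
(-16*(-12)*(-1))/1096 + f(21)/4356 = (-16*(-12)*(-1))/1096 - 52/4356 = (192*(-1))*(1/1096) - 52*1/4356 = -192*1/1096 - 13/1089 = -24/137 - 13/1089 = -27917/149193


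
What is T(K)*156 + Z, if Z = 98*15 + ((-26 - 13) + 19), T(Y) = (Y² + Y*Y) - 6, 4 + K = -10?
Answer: 61666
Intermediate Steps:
K = -14 (K = -4 - 10 = -14)
T(Y) = -6 + 2*Y² (T(Y) = (Y² + Y²) - 6 = 2*Y² - 6 = -6 + 2*Y²)
Z = 1450 (Z = 1470 + (-39 + 19) = 1470 - 20 = 1450)
T(K)*156 + Z = (-6 + 2*(-14)²)*156 + 1450 = (-6 + 2*196)*156 + 1450 = (-6 + 392)*156 + 1450 = 386*156 + 1450 = 60216 + 1450 = 61666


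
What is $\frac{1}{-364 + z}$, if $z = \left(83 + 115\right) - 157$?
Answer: $- \frac{1}{323} \approx -0.003096$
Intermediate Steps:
$z = 41$ ($z = 198 - 157 = 41$)
$\frac{1}{-364 + z} = \frac{1}{-364 + 41} = \frac{1}{-323} = - \frac{1}{323}$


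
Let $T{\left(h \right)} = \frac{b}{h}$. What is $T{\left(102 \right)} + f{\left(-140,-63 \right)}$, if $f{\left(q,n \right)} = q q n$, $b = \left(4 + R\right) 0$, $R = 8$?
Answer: $-1234800$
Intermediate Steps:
$b = 0$ ($b = \left(4 + 8\right) 0 = 12 \cdot 0 = 0$)
$f{\left(q,n \right)} = n q^{2}$ ($f{\left(q,n \right)} = q^{2} n = n q^{2}$)
$T{\left(h \right)} = 0$ ($T{\left(h \right)} = \frac{0}{h} = 0$)
$T{\left(102 \right)} + f{\left(-140,-63 \right)} = 0 - 63 \left(-140\right)^{2} = 0 - 1234800 = -1234800$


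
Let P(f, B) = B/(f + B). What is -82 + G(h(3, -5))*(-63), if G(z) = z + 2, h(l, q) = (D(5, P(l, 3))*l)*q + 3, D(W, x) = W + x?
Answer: 9601/2 ≈ 4800.5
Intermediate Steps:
P(f, B) = B/(B + f)
h(l, q) = 3 + l*q*(5 + 3/(3 + l)) (h(l, q) = ((5 + 3/(3 + l))*l)*q + 3 = (l*(5 + 3/(3 + l)))*q + 3 = l*q*(5 + 3/(3 + l)) + 3 = 3 + l*q*(5 + 3/(3 + l)))
G(z) = 2 + z
-82 + G(h(3, -5))*(-63) = -82 + (2 + (9 + 3*3 + 3*(-5)*(18 + 5*3))/(3 + 3))*(-63) = -82 + (2 + (9 + 9 + 3*(-5)*(18 + 15))/6)*(-63) = -82 + (2 + (9 + 9 + 3*(-5)*33)/6)*(-63) = -82 + (2 + (9 + 9 - 495)/6)*(-63) = -82 + (2 + (⅙)*(-477))*(-63) = -82 + (2 - 159/2)*(-63) = -82 - 155/2*(-63) = -82 + 9765/2 = 9601/2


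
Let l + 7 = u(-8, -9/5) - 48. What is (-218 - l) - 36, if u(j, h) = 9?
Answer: -208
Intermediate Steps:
l = -46 (l = -7 + (9 - 48) = -7 - 39 = -46)
(-218 - l) - 36 = (-218 - 1*(-46)) - 36 = (-218 + 46) - 36 = -172 - 36 = -208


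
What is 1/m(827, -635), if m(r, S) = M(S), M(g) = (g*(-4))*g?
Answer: -1/1612900 ≈ -6.2000e-7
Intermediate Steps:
M(g) = -4*g² (M(g) = (-4*g)*g = -4*g²)
m(r, S) = -4*S²
1/m(827, -635) = 1/(-4*(-635)²) = 1/(-4*403225) = 1/(-1612900) = -1/1612900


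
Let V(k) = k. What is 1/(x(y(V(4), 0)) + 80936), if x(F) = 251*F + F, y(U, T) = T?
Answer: 1/80936 ≈ 1.2355e-5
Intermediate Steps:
x(F) = 252*F
1/(x(y(V(4), 0)) + 80936) = 1/(252*0 + 80936) = 1/(0 + 80936) = 1/80936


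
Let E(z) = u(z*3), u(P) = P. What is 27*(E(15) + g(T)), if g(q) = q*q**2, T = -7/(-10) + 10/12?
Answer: 164042/125 ≈ 1312.3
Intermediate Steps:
E(z) = 3*z (E(z) = z*3 = 3*z)
T = 23/15 (T = -7*(-1/10) + 10*(1/12) = 7/10 + 5/6 = 23/15 ≈ 1.5333)
g(q) = q**3
27*(E(15) + g(T)) = 27*(3*15 + (23/15)**3) = 27*(45 + 12167/3375) = 27*(164042/3375) = 164042/125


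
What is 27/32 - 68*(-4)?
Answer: 8731/32 ≈ 272.84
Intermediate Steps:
27/32 - 68*(-4) = 27*(1/32) + 272 = 27/32 + 272 = 8731/32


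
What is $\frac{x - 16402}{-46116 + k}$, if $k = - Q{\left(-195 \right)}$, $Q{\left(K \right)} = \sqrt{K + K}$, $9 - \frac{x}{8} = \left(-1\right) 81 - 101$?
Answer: $\frac{114321564}{354447641} - \frac{2479 i \sqrt{390}}{354447641} \approx 0.32253 - 0.00013812 i$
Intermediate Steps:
$x = 1528$ ($x = 72 - 8 \left(\left(-1\right) 81 - 101\right) = 72 - 8 \left(-81 - 101\right) = 72 - -1456 = 72 + 1456 = 1528$)
$Q{\left(K \right)} = \sqrt{2} \sqrt{K}$ ($Q{\left(K \right)} = \sqrt{2 K} = \sqrt{2} \sqrt{K}$)
$k = - i \sqrt{390}$ ($k = - \sqrt{2} \sqrt{-195} = - \sqrt{2} i \sqrt{195} = - i \sqrt{390} \approx - 19.748 i$)
$\frac{x - 16402}{-46116 + k} = \frac{1528 - 16402}{-46116 - i \sqrt{390}} = - \frac{14874}{-46116 - i \sqrt{390}}$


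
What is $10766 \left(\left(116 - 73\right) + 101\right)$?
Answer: $1550304$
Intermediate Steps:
$10766 \left(\left(116 - 73\right) + 101\right) = 10766 \left(43 + 101\right) = 10766 \cdot 144 = 1550304$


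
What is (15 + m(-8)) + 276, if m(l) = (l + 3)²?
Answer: 316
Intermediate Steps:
m(l) = (3 + l)²
(15 + m(-8)) + 276 = (15 + (3 - 8)²) + 276 = (15 + (-5)²) + 276 = (15 + 25) + 276 = 40 + 276 = 316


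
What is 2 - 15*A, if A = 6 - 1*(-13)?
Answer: -283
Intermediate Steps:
A = 19 (A = 6 + 13 = 19)
2 - 15*A = 2 - 15*19 = 2 - 285 = -283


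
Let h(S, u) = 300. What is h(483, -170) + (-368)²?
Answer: 135724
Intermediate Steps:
h(483, -170) + (-368)² = 300 + (-368)² = 300 + 135424 = 135724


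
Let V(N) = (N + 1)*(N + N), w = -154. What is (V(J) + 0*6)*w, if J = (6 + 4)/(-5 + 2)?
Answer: -21560/9 ≈ -2395.6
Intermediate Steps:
J = -10/3 (J = 10/(-3) = 10*(-⅓) = -10/3 ≈ -3.3333)
V(N) = 2*N*(1 + N) (V(N) = (1 + N)*(2*N) = 2*N*(1 + N))
(V(J) + 0*6)*w = (2*(-10/3)*(1 - 10/3) + 0*6)*(-154) = (2*(-10/3)*(-7/3) + 0)*(-154) = (140/9 + 0)*(-154) = (140/9)*(-154) = -21560/9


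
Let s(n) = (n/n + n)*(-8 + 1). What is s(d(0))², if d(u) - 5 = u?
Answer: 1764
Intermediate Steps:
d(u) = 5 + u
s(n) = -7 - 7*n (s(n) = (1 + n)*(-7) = -7 - 7*n)
s(d(0))² = (-7 - 7*(5 + 0))² = (-7 - 7*5)² = (-7 - 35)² = (-42)² = 1764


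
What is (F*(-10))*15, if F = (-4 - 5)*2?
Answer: 2700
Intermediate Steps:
F = -18 (F = -9*2 = -18)
(F*(-10))*15 = -18*(-10)*15 = 180*15 = 2700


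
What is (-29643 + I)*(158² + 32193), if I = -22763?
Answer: -2995369742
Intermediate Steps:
(-29643 + I)*(158² + 32193) = (-29643 - 22763)*(158² + 32193) = -52406*(24964 + 32193) = -52406*57157 = -2995369742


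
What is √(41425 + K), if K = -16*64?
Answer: 201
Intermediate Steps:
K = -1024
√(41425 + K) = √(41425 - 1024) = √40401 = 201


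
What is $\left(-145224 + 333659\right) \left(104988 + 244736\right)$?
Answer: $65900241940$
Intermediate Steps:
$\left(-145224 + 333659\right) \left(104988 + 244736\right) = 188435 \cdot 349724 = 65900241940$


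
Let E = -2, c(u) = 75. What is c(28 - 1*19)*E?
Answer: -150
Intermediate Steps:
c(28 - 1*19)*E = 75*(-2) = -150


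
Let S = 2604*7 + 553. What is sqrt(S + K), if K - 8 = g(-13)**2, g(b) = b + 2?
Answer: sqrt(18910) ≈ 137.51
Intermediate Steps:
g(b) = 2 + b
K = 129 (K = 8 + (2 - 13)**2 = 8 + (-11)**2 = 8 + 121 = 129)
S = 18781 (S = 18228 + 553 = 18781)
sqrt(S + K) = sqrt(18781 + 129) = sqrt(18910)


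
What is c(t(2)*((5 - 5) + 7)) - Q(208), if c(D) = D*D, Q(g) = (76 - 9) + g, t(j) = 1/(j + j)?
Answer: -4351/16 ≈ -271.94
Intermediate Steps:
t(j) = 1/(2*j)
Q(g) = 67 + g
c(D) = D**2
c(t(2)*((5 - 5) + 7)) - Q(208) = (((1/2)/2)*((5 - 5) + 7))**2 - (67 + 208) = (((1/2)*(1/2))*(0 + 7))**2 - 1*275 = ((1/4)*7)**2 - 275 = (7/4)**2 - 275 = 49/16 - 275 = -4351/16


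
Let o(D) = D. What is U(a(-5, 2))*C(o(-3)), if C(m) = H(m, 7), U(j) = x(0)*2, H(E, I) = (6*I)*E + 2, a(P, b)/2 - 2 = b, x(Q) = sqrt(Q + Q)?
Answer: 0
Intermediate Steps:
x(Q) = sqrt(2)*sqrt(Q) (x(Q) = sqrt(2*Q) = sqrt(2)*sqrt(Q))
a(P, b) = 4 + 2*b
H(E, I) = 2 + 6*E*I (H(E, I) = 6*E*I + 2 = 2 + 6*E*I)
U(j) = 0 (U(j) = (sqrt(2)*sqrt(0))*2 = (sqrt(2)*0)*2 = 0*2 = 0)
C(m) = 2 + 42*m (C(m) = 2 + 6*m*7 = 2 + 42*m)
U(a(-5, 2))*C(o(-3)) = 0*(2 + 42*(-3)) = 0*(2 - 126) = 0*(-124) = 0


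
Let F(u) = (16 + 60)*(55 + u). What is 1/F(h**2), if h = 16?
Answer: 1/23636 ≈ 4.2308e-5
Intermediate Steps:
F(u) = 4180 + 76*u (F(u) = 76*(55 + u) = 4180 + 76*u)
1/F(h**2) = 1/(4180 + 76*16**2) = 1/(4180 + 76*256) = 1/(4180 + 19456) = 1/23636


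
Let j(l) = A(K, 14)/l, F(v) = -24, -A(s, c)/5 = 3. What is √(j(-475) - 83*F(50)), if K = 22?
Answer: 3*√1997565/95 ≈ 44.632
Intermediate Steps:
A(s, c) = -15 (A(s, c) = -5*3 = -15)
j(l) = -15/l
√(j(-475) - 83*F(50)) = √(-15/(-475) - 83*(-24)) = √(-15*(-1/475) + 1992) = √(3/95 + 1992) = √(189243/95) = 3*√1997565/95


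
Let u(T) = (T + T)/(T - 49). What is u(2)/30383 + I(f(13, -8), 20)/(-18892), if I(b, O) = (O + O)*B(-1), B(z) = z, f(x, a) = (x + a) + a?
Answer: 14261118/6744448723 ≈ 0.0021145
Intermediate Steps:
f(x, a) = x + 2*a (f(x, a) = (a + x) + a = x + 2*a)
I(b, O) = -2*O (I(b, O) = (O + O)*(-1) = (2*O)*(-1) = -2*O)
u(T) = 2*T/(-49 + T) (u(T) = (2*T)/(-49 + T) = 2*T/(-49 + T))
u(2)/30383 + I(f(13, -8), 20)/(-18892) = (2*2/(-49 + 2))/30383 - 2*20/(-18892) = (2*2/(-47))*(1/30383) - 40*(-1/18892) = (2*2*(-1/47))*(1/30383) + 10/4723 = -4/47*1/30383 + 10/4723 = -4/1428001 + 10/4723 = 14261118/6744448723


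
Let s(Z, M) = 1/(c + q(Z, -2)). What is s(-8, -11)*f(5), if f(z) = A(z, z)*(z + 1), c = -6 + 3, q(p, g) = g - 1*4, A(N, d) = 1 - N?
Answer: 8/3 ≈ 2.6667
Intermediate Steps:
q(p, g) = -4 + g (q(p, g) = g - 4 = -4 + g)
c = -3
f(z) = (1 + z)*(1 - z) (f(z) = (1 - z)*(z + 1) = (1 - z)*(1 + z) = (1 + z)*(1 - z))
s(Z, M) = -⅑ (s(Z, M) = 1/(-3 + (-4 - 2)) = 1/(-3 - 6) = 1/(-9) = -⅑)
s(-8, -11)*f(5) = -(1 - 1*5²)/9 = -(1 - 1*25)/9 = -(1 - 25)/9 = -⅑*(-24) = 8/3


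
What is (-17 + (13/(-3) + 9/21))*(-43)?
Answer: 18877/21 ≈ 898.90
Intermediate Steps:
(-17 + (13/(-3) + 9/21))*(-43) = (-17 + (13*(-⅓) + 9*(1/21)))*(-43) = (-17 + (-13/3 + 3/7))*(-43) = (-17 - 82/21)*(-43) = -439/21*(-43) = 18877/21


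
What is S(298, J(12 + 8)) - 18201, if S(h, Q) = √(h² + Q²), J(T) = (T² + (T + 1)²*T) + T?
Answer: -18201 + 2*√21366601 ≈ -8956.2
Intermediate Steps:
J(T) = T + T² + T*(1 + T)² (J(T) = (T² + (1 + T)²*T) + T = (T² + T*(1 + T)²) + T = T + T² + T*(1 + T)²)
S(h, Q) = √(Q² + h²)
S(298, J(12 + 8)) - 18201 = √(((12 + 8)*(1 + (12 + 8) + (1 + (12 + 8))²))² + 298²) - 18201 = √((20*(1 + 20 + (1 + 20)²))² + 88804) - 18201 = √((20*(1 + 20 + 21²))² + 88804) - 18201 = √((20*(1 + 20 + 441))² + 88804) - 18201 = √((20*462)² + 88804) - 18201 = √(9240² + 88804) - 18201 = √(85377600 + 88804) - 18201 = √85466404 - 18201 = 2*√21366601 - 18201 = -18201 + 2*√21366601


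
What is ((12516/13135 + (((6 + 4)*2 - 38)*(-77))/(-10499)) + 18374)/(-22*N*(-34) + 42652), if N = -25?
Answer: 633492000721/825771337620 ≈ 0.76715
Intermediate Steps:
((12516/13135 + (((6 + 4)*2 - 38)*(-77))/(-10499)) + 18374)/(-22*N*(-34) + 42652) = ((12516/13135 + (((6 + 4)*2 - 38)*(-77))/(-10499)) + 18374)/(-22*(-25)*(-34) + 42652) = ((12516*(1/13135) + ((10*2 - 38)*(-77))*(-1/10499)) + 18374)/(550*(-34) + 42652) = ((12516/13135 + ((20 - 38)*(-77))*(-1/10499)) + 18374)/(-18700 + 42652) = ((12516/13135 - 18*(-77)*(-1/10499)) + 18374)/23952 = ((12516/13135 + 1386*(-1/10499)) + 18374)*(1/23952) = ((12516/13135 - 1386/10499) + 18374)*(1/23952) = (113200374/137904365 + 18374)*(1/23952) = (2533968002884/137904365)*(1/23952) = 633492000721/825771337620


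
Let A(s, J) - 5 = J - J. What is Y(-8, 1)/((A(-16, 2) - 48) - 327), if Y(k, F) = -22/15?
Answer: 11/2775 ≈ 0.0039640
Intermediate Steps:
Y(k, F) = -22/15 (Y(k, F) = -22*1/15 = -22/15)
A(s, J) = 5 (A(s, J) = 5 + (J - J) = 5 + 0 = 5)
Y(-8, 1)/((A(-16, 2) - 48) - 327) = -22/(15*((5 - 48) - 327)) = -22/(15*(-43 - 327)) = -22/15/(-370) = -22/15*(-1/370) = 11/2775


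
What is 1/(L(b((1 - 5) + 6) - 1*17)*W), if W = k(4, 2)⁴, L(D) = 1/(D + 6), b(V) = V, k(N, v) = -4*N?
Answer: -9/65536 ≈ -0.00013733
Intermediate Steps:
L(D) = 1/(6 + D)
W = 65536 (W = (-4*4)⁴ = (-16)⁴ = 65536)
1/(L(b((1 - 5) + 6) - 1*17)*W) = 1/(65536/(6 + (((1 - 5) + 6) - 1*17))) = 1/(65536/(6 + ((-4 + 6) - 17))) = 1/(65536/(6 + (2 - 17))) = 1/(65536/(6 - 15)) = 1/(65536/(-9)) = 1/(-⅑*65536) = 1/(-65536/9) = -9/65536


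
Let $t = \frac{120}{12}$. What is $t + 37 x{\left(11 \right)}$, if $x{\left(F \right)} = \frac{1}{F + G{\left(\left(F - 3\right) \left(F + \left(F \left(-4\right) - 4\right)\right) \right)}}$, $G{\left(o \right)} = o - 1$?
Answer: $\frac{2823}{286} \approx 9.8706$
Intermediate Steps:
$t = 10$ ($t = 120 \cdot \frac{1}{12} = 10$)
$G{\left(o \right)} = -1 + o$
$x{\left(F \right)} = \frac{1}{-1 + F + \left(-4 - 3 F\right) \left(-3 + F\right)}$ ($x{\left(F \right)} = \frac{1}{F + \left(-1 + \left(F - 3\right) \left(F + \left(F \left(-4\right) - 4\right)\right)\right)} = \frac{1}{F + \left(-1 + \left(-3 + F\right) \left(F - \left(4 + 4 F\right)\right)\right)} = \frac{1}{F + \left(-1 + \left(-3 + F\right) \left(-4 - 3 F\right)\right)} = \frac{1}{F + \left(-1 + \left(-4 - 3 F\right) \left(-3 + F\right)\right)} = \frac{1}{-1 + F + \left(-4 - 3 F\right) \left(-3 + F\right)}$)
$t + 37 x{\left(11 \right)} = 10 + \frac{37}{11 - 3 \cdot 11^{2} + 6 \cdot 11} = 10 + \frac{37}{11 - 363 + 66} = 10 + \frac{37}{-286} = 10 + 37 \left(- \frac{1}{286}\right) = 10 - \frac{37}{286} = \frac{2823}{286}$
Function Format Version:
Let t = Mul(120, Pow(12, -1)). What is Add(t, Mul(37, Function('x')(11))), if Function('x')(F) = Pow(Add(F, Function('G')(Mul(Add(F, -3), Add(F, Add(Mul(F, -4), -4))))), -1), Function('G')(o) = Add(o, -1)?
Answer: Rational(2823, 286) ≈ 9.8706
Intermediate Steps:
t = 10 (t = Mul(120, Rational(1, 12)) = 10)
Function('G')(o) = Add(-1, o)
Function('x')(F) = Pow(Add(-1, F, Mul(Add(-4, Mul(-3, F)), Add(-3, F))), -1) (Function('x')(F) = Pow(Add(F, Add(-1, Mul(Add(F, -3), Add(F, Add(Mul(F, -4), -4))))), -1) = Pow(Add(F, Add(-1, Mul(Add(-3, F), Add(F, Add(Mul(-4, F), -4))))), -1) = Pow(Add(F, Add(-1, Mul(Add(-3, F), Add(F, Add(-4, Mul(-4, F)))))), -1) = Pow(Add(F, Add(-1, Mul(Add(-3, F), Add(-4, Mul(-3, F))))), -1) = Pow(Add(F, Add(-1, Mul(Add(-4, Mul(-3, F)), Add(-3, F)))), -1) = Pow(Add(-1, F, Mul(Add(-4, Mul(-3, F)), Add(-3, F))), -1))
Add(t, Mul(37, Function('x')(11))) = Add(10, Mul(37, Pow(Add(11, Mul(-3, Pow(11, 2)), Mul(6, 11)), -1))) = Add(10, Mul(37, Pow(Add(11, Mul(-3, 121), 66), -1))) = Add(10, Mul(37, Pow(Add(11, -363, 66), -1))) = Add(10, Mul(37, Pow(-286, -1))) = Add(10, Mul(37, Rational(-1, 286))) = Add(10, Rational(-37, 286)) = Rational(2823, 286)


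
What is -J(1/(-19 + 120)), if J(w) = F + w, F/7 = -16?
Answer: 11311/101 ≈ 111.99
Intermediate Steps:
F = -112 (F = 7*(-16) = -112)
J(w) = -112 + w
-J(1/(-19 + 120)) = -(-112 + 1/(-19 + 120)) = -(-112 + 1/101) = -1*(-11311/101) = 11311/101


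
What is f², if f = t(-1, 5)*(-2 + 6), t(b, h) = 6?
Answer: 576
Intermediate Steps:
f = 24 (f = 6*(-2 + 6) = 6*4 = 24)
f² = 24² = 576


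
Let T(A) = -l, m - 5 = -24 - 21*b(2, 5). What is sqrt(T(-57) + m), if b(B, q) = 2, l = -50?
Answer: I*sqrt(11) ≈ 3.3166*I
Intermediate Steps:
m = -61 (m = 5 + (-24 - 21*2) = 5 + (-24 - 42) = 5 - 66 = -61)
T(A) = 50 (T(A) = -1*(-50) = 50)
sqrt(T(-57) + m) = sqrt(50 - 61) = sqrt(-11) = I*sqrt(11)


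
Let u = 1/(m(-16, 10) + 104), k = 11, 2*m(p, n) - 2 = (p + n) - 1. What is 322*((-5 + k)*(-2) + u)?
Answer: -111964/29 ≈ -3860.8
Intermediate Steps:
m(p, n) = 1/2 + n/2 + p/2 (m(p, n) = 1 + ((p + n) - 1)/2 = 1 + ((n + p) - 1)/2 = 1 + (-1 + n + p)/2 = 1 + (-1/2 + n/2 + p/2) = 1/2 + n/2 + p/2)
u = 2/203 (u = 1/((1/2 + (1/2)*10 + (1/2)*(-16)) + 104) = 1/((1/2 + 5 - 8) + 104) = 1/(-5/2 + 104) = 1/(203/2) = 2/203 ≈ 0.0098522)
322*((-5 + k)*(-2) + u) = 322*((-5 + 11)*(-2) + 2/203) = 322*(6*(-2) + 2/203) = 322*(-12 + 2/203) = 322*(-2434/203) = -111964/29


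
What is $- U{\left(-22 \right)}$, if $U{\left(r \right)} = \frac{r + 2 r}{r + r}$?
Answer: $- \frac{3}{2} \approx -1.5$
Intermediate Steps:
$U{\left(r \right)} = \frac{3}{2}$ ($U{\left(r \right)} = \frac{3 r}{2 r} = 3 r \frac{1}{2 r} = \frac{3}{2}$)
$- U{\left(-22 \right)} = \left(-1\right) \frac{3}{2} = - \frac{3}{2}$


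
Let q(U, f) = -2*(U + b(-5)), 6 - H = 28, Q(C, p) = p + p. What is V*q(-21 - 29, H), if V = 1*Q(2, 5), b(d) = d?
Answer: 1100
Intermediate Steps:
Q(C, p) = 2*p
H = -22 (H = 6 - 1*28 = 6 - 28 = -22)
q(U, f) = 10 - 2*U (q(U, f) = -2*(U - 5) = -2*(-5 + U) = 10 - 2*U)
V = 10 (V = 1*(2*5) = 1*10 = 10)
V*q(-21 - 29, H) = 10*(10 - 2*(-21 - 29)) = 10*(10 - 2*(-50)) = 10*(10 + 100) = 10*110 = 1100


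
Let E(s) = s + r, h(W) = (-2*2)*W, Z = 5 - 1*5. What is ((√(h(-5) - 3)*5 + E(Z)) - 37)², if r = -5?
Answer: 2189 - 420*√17 ≈ 457.30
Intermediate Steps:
Z = 0 (Z = 5 - 5 = 0)
h(W) = -4*W
E(s) = -5 + s (E(s) = s - 5 = -5 + s)
((√(h(-5) - 3)*5 + E(Z)) - 37)² = ((√(-4*(-5) - 3)*5 + (-5 + 0)) - 37)² = ((√(20 - 3)*5 - 5) - 37)² = ((√17*5 - 5) - 37)² = ((5*√17 - 5) - 37)² = ((-5 + 5*√17) - 37)² = (-42 + 5*√17)²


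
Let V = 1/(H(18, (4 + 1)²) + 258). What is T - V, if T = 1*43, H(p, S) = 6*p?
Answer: 15737/366 ≈ 42.997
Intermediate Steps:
T = 43
V = 1/366 (V = 1/(6*18 + 258) = 1/(108 + 258) = 1/366 ≈ 0.0027322)
T - V = 43 - 1*1/366 = 43 - 1/366 = 15737/366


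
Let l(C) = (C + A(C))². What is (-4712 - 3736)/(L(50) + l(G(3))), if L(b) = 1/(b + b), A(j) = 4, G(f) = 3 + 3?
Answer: -844800/10001 ≈ -84.472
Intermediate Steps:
G(f) = 6
l(C) = (4 + C)² (l(C) = (C + 4)² = (4 + C)²)
L(b) = 1/(2*b)
(-4712 - 3736)/(L(50) + l(G(3))) = (-4712 - 3736)/((½)/50 + (4 + 6)²) = -8448/((½)*(1/50) + 10²) = -8448/(1/100 + 100) = -8448/10001/100 = -8448*100/10001 = -844800/10001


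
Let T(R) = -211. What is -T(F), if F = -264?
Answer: 211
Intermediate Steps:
-T(F) = -1*(-211) = 211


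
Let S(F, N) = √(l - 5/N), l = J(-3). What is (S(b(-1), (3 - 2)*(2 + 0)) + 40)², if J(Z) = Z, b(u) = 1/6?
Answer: (80 + I*√22)²/4 ≈ 1594.5 + 187.62*I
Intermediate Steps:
b(u) = ⅙
l = -3
S(F, N) = √(-3 - 5/N)
(S(b(-1), (3 - 2)*(2 + 0)) + 40)² = (√(-3 - 5*1/((2 + 0)*(3 - 2))) + 40)² = (√(-3 - 5/(1*2)) + 40)² = (√(-3 - 5/2) + 40)² = (√(-11/2) + 40)² = (I*√22/2 + 40)² = (40 + I*√22/2)²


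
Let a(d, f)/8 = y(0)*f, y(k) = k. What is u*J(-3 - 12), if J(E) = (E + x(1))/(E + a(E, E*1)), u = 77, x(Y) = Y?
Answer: 1078/15 ≈ 71.867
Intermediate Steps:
a(d, f) = 0 (a(d, f) = 8*(0*f) = 8*0 = 0)
J(E) = (1 + E)/E (J(E) = (E + 1)/(E + 0) = (1 + E)/E)
u*J(-3 - 12) = 77*((1 + (-3 - 12))/(-3 - 12)) = 77*((1 - 15)/(-15)) = 77*(-1/15*(-14)) = 77*(14/15) = 1078/15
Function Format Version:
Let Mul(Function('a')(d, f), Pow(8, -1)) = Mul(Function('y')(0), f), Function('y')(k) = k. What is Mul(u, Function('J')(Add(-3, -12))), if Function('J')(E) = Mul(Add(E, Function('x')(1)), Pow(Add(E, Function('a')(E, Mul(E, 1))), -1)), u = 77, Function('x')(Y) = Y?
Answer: Rational(1078, 15) ≈ 71.867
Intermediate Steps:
Function('a')(d, f) = 0 (Function('a')(d, f) = Mul(8, Mul(0, f)) = Mul(8, 0) = 0)
Function('J')(E) = Mul(Pow(E, -1), Add(1, E)) (Function('J')(E) = Mul(Add(E, 1), Pow(Add(E, 0), -1)) = Mul(Add(1, E), Pow(E, -1)) = Mul(Pow(E, -1), Add(1, E)))
Mul(u, Function('J')(Add(-3, -12))) = Mul(77, Mul(Pow(Add(-3, -12), -1), Add(1, Add(-3, -12)))) = Mul(77, Mul(Pow(-15, -1), Add(1, -15))) = Mul(77, Mul(Rational(-1, 15), -14)) = Mul(77, Rational(14, 15)) = Rational(1078, 15)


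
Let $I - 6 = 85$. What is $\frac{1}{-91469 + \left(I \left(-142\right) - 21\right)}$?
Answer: $- \frac{1}{104412} \approx -9.5774 \cdot 10^{-6}$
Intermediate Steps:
$I = 91$ ($I = 6 + 85 = 91$)
$\frac{1}{-91469 + \left(I \left(-142\right) - 21\right)} = \frac{1}{-91469 + \left(91 \left(-142\right) - 21\right)} = \frac{1}{-91469 - 12943} = \frac{1}{-104412} = - \frac{1}{104412}$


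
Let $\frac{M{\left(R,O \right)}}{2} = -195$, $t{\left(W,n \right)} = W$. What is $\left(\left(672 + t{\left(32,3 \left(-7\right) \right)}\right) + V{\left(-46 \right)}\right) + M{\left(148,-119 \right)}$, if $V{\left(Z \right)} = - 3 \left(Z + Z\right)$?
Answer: $590$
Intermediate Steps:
$M{\left(R,O \right)} = -390$ ($M{\left(R,O \right)} = 2 \left(-195\right) = -390$)
$V{\left(Z \right)} = - 6 Z$ ($V{\left(Z \right)} = - 3 \cdot 2 Z = - 6 Z$)
$\left(\left(672 + t{\left(32,3 \left(-7\right) \right)}\right) + V{\left(-46 \right)}\right) + M{\left(148,-119 \right)} = \left(\left(672 + 32\right) - -276\right) - 390 = \left(704 + 276\right) - 390 = 980 - 390 = 590$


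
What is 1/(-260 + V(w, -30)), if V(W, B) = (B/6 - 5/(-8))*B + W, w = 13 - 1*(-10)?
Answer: -4/423 ≈ -0.0094563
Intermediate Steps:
w = 23 (w = 13 + 10 = 23)
V(W, B) = W + B*(5/8 + B/6) (V(W, B) = (B*(⅙) - 5*(-⅛))*B + W = (B/6 + 5/8)*B + W = (5/8 + B/6)*B + W = B*(5/8 + B/6) + W = W + B*(5/8 + B/6))
1/(-260 + V(w, -30)) = 1/(-260 + (23 + (⅙)*(-30)² + (5/8)*(-30))) = 1/(-260 + (23 + (⅙)*900 - 75/4)) = 1/(-260 + (23 + 150 - 75/4)) = 1/(-260 + 617/4) = 1/(-423/4) = -4/423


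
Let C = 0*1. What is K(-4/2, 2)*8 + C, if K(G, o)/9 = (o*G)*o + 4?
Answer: -288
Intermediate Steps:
K(G, o) = 36 + 9*G*o**2 (K(G, o) = 9*((o*G)*o + 4) = 9*((G*o)*o + 4) = 9*(G*o**2 + 4) = 9*(4 + G*o**2) = 36 + 9*G*o**2)
C = 0
K(-4/2, 2)*8 + C = (36 + 9*(-4/2)*2**2)*8 + 0 = (36 + 9*(-4*1/2)*4)*8 + 0 = (36 + 9*(-2)*4)*8 + 0 = (36 - 72)*8 + 0 = -36*8 + 0 = -288 + 0 = -288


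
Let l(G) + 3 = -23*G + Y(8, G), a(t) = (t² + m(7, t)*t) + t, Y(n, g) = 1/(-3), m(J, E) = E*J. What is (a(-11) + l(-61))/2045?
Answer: 1414/1227 ≈ 1.1524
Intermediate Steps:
Y(n, g) = -⅓ (Y(n, g) = 1*(-⅓) = -⅓)
a(t) = t + 8*t² (a(t) = (t² + (t*7)*t) + t = (t² + (7*t)*t) + t = (t² + 7*t²) + t = 8*t² + t = t + 8*t²)
l(G) = -10/3 - 23*G (l(G) = -3 + (-23*G - ⅓) = -3 + (-⅓ - 23*G) = -10/3 - 23*G)
(a(-11) + l(-61))/2045 = (-11*(1 + 8*(-11)) + (-10/3 - 23*(-61)))/2045 = (-11*(1 - 88) + (-10/3 + 1403))*(1/2045) = (-11*(-87) + 4199/3)*(1/2045) = (957 + 4199/3)*(1/2045) = (7070/3)*(1/2045) = 1414/1227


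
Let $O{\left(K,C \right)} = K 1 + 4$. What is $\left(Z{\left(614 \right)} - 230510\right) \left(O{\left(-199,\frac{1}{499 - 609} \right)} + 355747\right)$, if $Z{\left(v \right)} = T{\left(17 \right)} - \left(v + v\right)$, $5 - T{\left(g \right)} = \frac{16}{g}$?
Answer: $- \frac{1400688926304}{17} \approx -8.2393 \cdot 10^{10}$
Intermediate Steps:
$T{\left(g \right)} = 5 - \frac{16}{g}$
$O{\left(K,C \right)} = 4 + K$ ($O{\left(K,C \right)} = K + 4 = 4 + K$)
$Z{\left(v \right)} = \frac{69}{17} - 2 v$ ($Z{\left(v \right)} = \left(5 - \frac{16}{17}\right) - \left(v + v\right) = \left(5 - \frac{16}{17}\right) - 2 v = \frac{69}{17} - 2 v$)
$\left(Z{\left(614 \right)} - 230510\right) \left(O{\left(-199,\frac{1}{499 - 609} \right)} + 355747\right) = \left(\left(\frac{69}{17} - 1228\right) - 230510\right) \left(\left(4 - 199\right) + 355747\right) = \left(\left(\frac{69}{17} - 1228\right) - 230510\right) \left(-195 + 355747\right) = \left(- \frac{20807}{17} - 230510\right) 355552 = \left(- \frac{3939477}{17}\right) 355552 = - \frac{1400688926304}{17}$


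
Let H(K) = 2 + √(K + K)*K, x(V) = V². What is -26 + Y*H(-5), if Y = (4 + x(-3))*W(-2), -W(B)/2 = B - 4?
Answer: 286 - 780*I*√10 ≈ 286.0 - 2466.6*I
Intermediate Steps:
W(B) = 8 - 2*B (W(B) = -2*(B - 4) = -2*(-4 + B) = 8 - 2*B)
H(K) = 2 + √2*K^(3/2) (H(K) = 2 + √(2*K)*K = 2 + (√2*√K)*K = 2 + √2*K^(3/2))
Y = 156 (Y = (4 + (-3)²)*(8 - 2*(-2)) = (4 + 9)*(8 + 4) = 13*12 = 156)
-26 + Y*H(-5) = -26 + 156*(2 + √2*(-5)^(3/2)) = -26 + 156*(2 + √2*(-5*I*√5)) = -26 + 156*(2 - 5*I*√10) = -26 + (312 - 780*I*√10) = 286 - 780*I*√10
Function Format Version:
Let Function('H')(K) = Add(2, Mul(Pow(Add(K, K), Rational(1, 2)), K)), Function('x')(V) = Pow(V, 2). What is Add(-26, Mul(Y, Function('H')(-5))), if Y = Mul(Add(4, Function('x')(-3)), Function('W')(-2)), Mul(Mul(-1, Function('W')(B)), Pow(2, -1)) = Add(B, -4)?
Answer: Add(286, Mul(-780, I, Pow(10, Rational(1, 2)))) ≈ Add(286.00, Mul(-2466.6, I))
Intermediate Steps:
Function('W')(B) = Add(8, Mul(-2, B)) (Function('W')(B) = Mul(-2, Add(B, -4)) = Mul(-2, Add(-4, B)) = Add(8, Mul(-2, B)))
Function('H')(K) = Add(2, Mul(Pow(2, Rational(1, 2)), Pow(K, Rational(3, 2)))) (Function('H')(K) = Add(2, Mul(Pow(Mul(2, K), Rational(1, 2)), K)) = Add(2, Mul(Mul(Pow(2, Rational(1, 2)), Pow(K, Rational(1, 2))), K)) = Add(2, Mul(Pow(2, Rational(1, 2)), Pow(K, Rational(3, 2)))))
Y = 156 (Y = Mul(Add(4, Pow(-3, 2)), Add(8, Mul(-2, -2))) = Mul(Add(4, 9), Add(8, 4)) = Mul(13, 12) = 156)
Add(-26, Mul(Y, Function('H')(-5))) = Add(-26, Mul(156, Add(2, Mul(Pow(2, Rational(1, 2)), Pow(-5, Rational(3, 2)))))) = Add(-26, Mul(156, Add(2, Mul(Pow(2, Rational(1, 2)), Mul(-5, I, Pow(5, Rational(1, 2))))))) = Add(-26, Mul(156, Add(2, Mul(-5, I, Pow(10, Rational(1, 2)))))) = Add(-26, Add(312, Mul(-780, I, Pow(10, Rational(1, 2))))) = Add(286, Mul(-780, I, Pow(10, Rational(1, 2))))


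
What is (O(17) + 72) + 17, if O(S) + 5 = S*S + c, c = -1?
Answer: 372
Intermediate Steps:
O(S) = -6 + S² (O(S) = -5 + (S*S - 1) = -5 + (S² - 1) = -5 + (-1 + S²) = -6 + S²)
(O(17) + 72) + 17 = ((-6 + 17²) + 72) + 17 = ((-6 + 289) + 72) + 17 = (283 + 72) + 17 = 355 + 17 = 372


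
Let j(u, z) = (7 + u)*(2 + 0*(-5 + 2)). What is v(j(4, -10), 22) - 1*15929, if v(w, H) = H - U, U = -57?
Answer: -15850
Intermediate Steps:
j(u, z) = 14 + 2*u (j(u, z) = (7 + u)*(2 + 0*(-3)) = (7 + u)*(2 + 0) = (7 + u)*2 = 14 + 2*u)
v(w, H) = 57 + H (v(w, H) = H - 1*(-57) = H + 57 = 57 + H)
v(j(4, -10), 22) - 1*15929 = (57 + 22) - 1*15929 = 79 - 15929 = -15850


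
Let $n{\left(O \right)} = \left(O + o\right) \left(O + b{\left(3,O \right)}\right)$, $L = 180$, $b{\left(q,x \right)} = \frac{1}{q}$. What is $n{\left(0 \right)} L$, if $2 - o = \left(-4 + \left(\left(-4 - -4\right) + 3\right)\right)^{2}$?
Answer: $60$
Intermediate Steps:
$o = 1$ ($o = 2 - \left(-4 + \left(\left(-4 - -4\right) + 3\right)\right)^{2} = 2 - \left(-4 + \left(\left(-4 + 4\right) + 3\right)\right)^{2} = 2 - \left(-4 + \left(0 + 3\right)\right)^{2} = 2 - \left(-4 + 3\right)^{2} = 2 - \left(-1\right)^{2} = 2 - 1 = 1$)
$n{\left(O \right)} = \left(1 + O\right) \left(\frac{1}{3} + O\right)$ ($n{\left(O \right)} = \left(O + 1\right) \left(O + \frac{1}{3}\right) = \left(1 + O\right) \left(O + \frac{1}{3}\right) = \left(1 + O\right) \left(\frac{1}{3} + O\right)$)
$n{\left(0 \right)} L = \left(\frac{1}{3} + 0^{2} + \frac{4}{3} \cdot 0\right) 180 = \left(\frac{1}{3} + 0 + 0\right) 180 = \frac{1}{3} \cdot 180 = 60$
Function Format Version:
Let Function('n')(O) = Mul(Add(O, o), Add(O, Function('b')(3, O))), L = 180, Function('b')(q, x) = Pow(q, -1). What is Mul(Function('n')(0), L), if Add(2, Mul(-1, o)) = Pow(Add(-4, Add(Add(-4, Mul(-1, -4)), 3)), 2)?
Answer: 60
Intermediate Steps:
o = 1 (o = Add(2, Mul(-1, Pow(Add(-4, Add(Add(-4, Mul(-1, -4)), 3)), 2))) = Add(2, Mul(-1, Pow(Add(-4, Add(Add(-4, 4), 3)), 2))) = Add(2, Mul(-1, Pow(Add(-4, Add(0, 3)), 2))) = Add(2, Mul(-1, Pow(Add(-4, 3), 2))) = Add(2, Mul(-1, Pow(-1, 2))) = Add(2, Mul(-1, 1)) = Add(2, -1) = 1)
Function('n')(O) = Mul(Add(1, O), Add(Rational(1, 3), O)) (Function('n')(O) = Mul(Add(O, 1), Add(O, Pow(3, -1))) = Mul(Add(1, O), Add(O, Rational(1, 3))) = Mul(Add(1, O), Add(Rational(1, 3), O)))
Mul(Function('n')(0), L) = Mul(Add(Rational(1, 3), Pow(0, 2), Mul(Rational(4, 3), 0)), 180) = Mul(Add(Rational(1, 3), 0, 0), 180) = Mul(Rational(1, 3), 180) = 60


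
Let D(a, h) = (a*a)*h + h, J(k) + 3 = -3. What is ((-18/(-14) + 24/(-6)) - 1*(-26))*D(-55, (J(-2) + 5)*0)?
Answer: 0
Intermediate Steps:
J(k) = -6 (J(k) = -3 - 3 = -6)
D(a, h) = h + h*a**2 (D(a, h) = a**2*h + h = h*a**2 + h = h + h*a**2)
((-18/(-14) + 24/(-6)) - 1*(-26))*D(-55, (J(-2) + 5)*0) = ((-18/(-14) + 24/(-6)) - 1*(-26))*(((-6 + 5)*0)*(1 + (-55)**2)) = ((-18*(-1/14) + 24*(-1/6)) + 26)*((-1*0)*(1 + 3025)) = ((9/7 - 4) + 26)*(0*3026) = (-19/7 + 26)*0 = (163/7)*0 = 0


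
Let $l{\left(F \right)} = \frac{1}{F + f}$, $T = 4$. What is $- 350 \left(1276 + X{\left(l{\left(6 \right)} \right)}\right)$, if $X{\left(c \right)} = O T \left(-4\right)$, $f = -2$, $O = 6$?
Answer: $-413000$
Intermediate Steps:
$l{\left(F \right)} = \frac{1}{-2 + F}$ ($l{\left(F \right)} = \frac{1}{F - 2} = \frac{1}{-2 + F}$)
$X{\left(c \right)} = -96$ ($X{\left(c \right)} = 6 \cdot 4 \left(-4\right) = 24 \left(-4\right) = -96$)
$- 350 \left(1276 + X{\left(l{\left(6 \right)} \right)}\right) = - 350 \left(1276 - 96\right) = \left(-350\right) 1180 = -413000$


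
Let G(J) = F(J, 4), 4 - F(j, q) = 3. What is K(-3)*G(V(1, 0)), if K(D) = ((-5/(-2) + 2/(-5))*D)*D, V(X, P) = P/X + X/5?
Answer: 189/10 ≈ 18.900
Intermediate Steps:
F(j, q) = 1 (F(j, q) = 4 - 1*3 = 4 - 3 = 1)
V(X, P) = X/5 + P/X (V(X, P) = P/X + X*(1/5) = P/X + X/5 = X/5 + P/X)
G(J) = 1
K(D) = 21*D**2/10 (K(D) = ((-5*(-1/2) + 2*(-1/5))*D)*D = ((5/2 - 2/5)*D)*D = (21*D/10)*D = 21*D**2/10)
K(-3)*G(V(1, 0)) = ((21/10)*(-3)**2)*1 = ((21/10)*9)*1 = (189/10)*1 = 189/10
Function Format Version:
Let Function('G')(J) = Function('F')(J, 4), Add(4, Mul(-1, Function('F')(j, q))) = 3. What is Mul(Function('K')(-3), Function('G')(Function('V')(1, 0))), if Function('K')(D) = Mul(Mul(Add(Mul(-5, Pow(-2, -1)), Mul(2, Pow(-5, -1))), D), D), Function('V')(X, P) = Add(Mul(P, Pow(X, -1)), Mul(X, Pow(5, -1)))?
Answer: Rational(189, 10) ≈ 18.900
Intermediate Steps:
Function('F')(j, q) = 1 (Function('F')(j, q) = Add(4, Mul(-1, 3)) = Add(4, -3) = 1)
Function('V')(X, P) = Add(Mul(Rational(1, 5), X), Mul(P, Pow(X, -1))) (Function('V')(X, P) = Add(Mul(P, Pow(X, -1)), Mul(X, Rational(1, 5))) = Add(Mul(P, Pow(X, -1)), Mul(Rational(1, 5), X)) = Add(Mul(Rational(1, 5), X), Mul(P, Pow(X, -1))))
Function('G')(J) = 1
Function('K')(D) = Mul(Rational(21, 10), Pow(D, 2)) (Function('K')(D) = Mul(Mul(Add(Mul(-5, Rational(-1, 2)), Mul(2, Rational(-1, 5))), D), D) = Mul(Mul(Add(Rational(5, 2), Rational(-2, 5)), D), D) = Mul(Mul(Rational(21, 10), D), D) = Mul(Rational(21, 10), Pow(D, 2)))
Mul(Function('K')(-3), Function('G')(Function('V')(1, 0))) = Mul(Mul(Rational(21, 10), Pow(-3, 2)), 1) = Mul(Mul(Rational(21, 10), 9), 1) = Mul(Rational(189, 10), 1) = Rational(189, 10)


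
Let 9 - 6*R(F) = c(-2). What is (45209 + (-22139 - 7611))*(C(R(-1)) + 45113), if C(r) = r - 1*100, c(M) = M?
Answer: 1391768617/2 ≈ 6.9588e+8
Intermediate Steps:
R(F) = 11/6 (R(F) = 3/2 - ⅙*(-2) = 3/2 + ⅓ = 11/6)
C(r) = -100 + r (C(r) = r - 100 = -100 + r)
(45209 + (-22139 - 7611))*(C(R(-1)) + 45113) = (45209 + (-22139 - 7611))*((-100 + 11/6) + 45113) = (45209 - 29750)*(-589/6 + 45113) = 15459*(270089/6) = 1391768617/2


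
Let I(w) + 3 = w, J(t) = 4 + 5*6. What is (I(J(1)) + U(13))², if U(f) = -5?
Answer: 676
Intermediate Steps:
J(t) = 34 (J(t) = 4 + 30 = 34)
I(w) = -3 + w
(I(J(1)) + U(13))² = ((-3 + 34) - 5)² = (31 - 5)² = 26² = 676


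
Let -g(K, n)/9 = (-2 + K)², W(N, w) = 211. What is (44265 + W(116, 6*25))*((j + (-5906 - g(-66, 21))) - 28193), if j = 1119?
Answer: 384094736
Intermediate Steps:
g(K, n) = -9*(-2 + K)²
(44265 + W(116, 6*25))*((j + (-5906 - g(-66, 21))) - 28193) = (44265 + 211)*((1119 + (-5906 - (-9)*(-2 - 66)²)) - 28193) = 44476*((1119 + (-5906 - (-9)*(-68)²)) - 28193) = 44476*((1119 + (-5906 - (-9)*4624)) - 28193) = 44476*((1119 + (-5906 - 1*(-41616))) - 28193) = 44476*((1119 + (-5906 + 41616)) - 28193) = 44476*((1119 + 35710) - 28193) = 44476*(36829 - 28193) = 44476*8636 = 384094736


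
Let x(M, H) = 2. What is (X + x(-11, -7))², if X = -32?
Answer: 900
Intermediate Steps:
(X + x(-11, -7))² = (-32 + 2)² = (-30)² = 900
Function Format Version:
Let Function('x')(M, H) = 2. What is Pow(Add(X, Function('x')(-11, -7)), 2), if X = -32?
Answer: 900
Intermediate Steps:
Pow(Add(X, Function('x')(-11, -7)), 2) = Pow(Add(-32, 2), 2) = Pow(-30, 2) = 900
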